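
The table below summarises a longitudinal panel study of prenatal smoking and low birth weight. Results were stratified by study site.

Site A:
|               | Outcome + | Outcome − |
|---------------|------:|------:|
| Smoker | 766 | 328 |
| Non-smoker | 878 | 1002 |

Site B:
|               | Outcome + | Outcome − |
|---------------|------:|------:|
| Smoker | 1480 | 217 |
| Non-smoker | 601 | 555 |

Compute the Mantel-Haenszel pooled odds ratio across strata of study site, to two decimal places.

3.83

OR_MH = Σ(aᵢdᵢ/nᵢ) / Σ(bᵢcᵢ/nᵢ), where nᵢ is the stratum total.
Stratum 1 (Site A): n = 2974; a·d/n = 766·1002/2974 = 258.0807; b·c/n = 328·878/2974 = 96.8339
Stratum 2 (Site B): n = 2853; a·d/n = 1480·555/2853 = 287.9075; b·c/n = 217·601/2853 = 45.7122
OR_MH = (258.0807 + 287.9075) / (96.8339 + 45.7122) = 545.9882 / 142.5461 = 3.83026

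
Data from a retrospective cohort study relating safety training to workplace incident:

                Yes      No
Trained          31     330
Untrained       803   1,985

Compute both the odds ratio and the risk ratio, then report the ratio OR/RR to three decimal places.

Cells: a = 31, b = 330, c = 803, d = 1985.
OR = (31·1985)/(330·803) = 61535/264990 = 0.23222
Risk in exposed = 31/361 = 0.08587; risk in unexposed = 803/2788 = 0.28802; RR = 0.29815
OR/RR = 0.23222 / 0.29815 = 0.77886
The outcome is not rare, so the OR lies further from 1 than the RR.

0.779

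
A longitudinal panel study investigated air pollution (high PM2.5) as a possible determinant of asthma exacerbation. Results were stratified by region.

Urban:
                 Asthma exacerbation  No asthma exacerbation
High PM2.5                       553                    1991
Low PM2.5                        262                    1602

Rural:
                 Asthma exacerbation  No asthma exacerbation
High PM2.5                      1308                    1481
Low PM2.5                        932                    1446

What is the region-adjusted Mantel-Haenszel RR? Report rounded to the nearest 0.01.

RR_MH = Σ(aᵢ·n₀ᵢ/nᵢ) / Σ(cᵢ·n₁ᵢ/nᵢ), with n₁ᵢ = aᵢ+bᵢ (exposed), n₀ᵢ = cᵢ+dᵢ (unexposed), nᵢ = n₁ᵢ+n₀ᵢ.
Stratum 1 (Urban): n₁ = 2544, n₀ = 1864, n = 4408; a·n₀/n = 553·1864/4408 = 233.8457; c·n₁/n = 262·2544/4408 = 151.2087
Stratum 2 (Rural): n₁ = 2789, n₀ = 2378, n = 5167; a·n₀/n = 1308·2378/5167 = 601.9787; c·n₁/n = 932·2789/5167 = 503.0672
RR_MH = (233.8457 + 601.9787) / (151.2087 + 503.0672) = 835.8244 / 654.2759 = 1.27748

1.28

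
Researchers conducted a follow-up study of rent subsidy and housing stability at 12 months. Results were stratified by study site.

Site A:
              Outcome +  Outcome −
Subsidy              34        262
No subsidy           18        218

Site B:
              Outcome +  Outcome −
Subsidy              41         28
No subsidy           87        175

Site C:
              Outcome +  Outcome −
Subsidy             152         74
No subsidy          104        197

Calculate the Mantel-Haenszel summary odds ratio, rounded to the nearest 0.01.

OR_MH = Σ(aᵢdᵢ/nᵢ) / Σ(bᵢcᵢ/nᵢ), where nᵢ is the stratum total.
Stratum 1 (Site A): n = 532; a·d/n = 34·218/532 = 13.9323; b·c/n = 262·18/532 = 8.8647
Stratum 2 (Site B): n = 331; a·d/n = 41·175/331 = 21.6767; b·c/n = 28·87/331 = 7.3595
Stratum 3 (Site C): n = 527; a·d/n = 152·197/527 = 56.8197; b·c/n = 74·104/527 = 14.6034
OR_MH = (13.9323 + 21.6767 + 56.8197) / (8.8647 + 7.3595 + 14.6034) = 92.4288 / 30.8276 = 2.99825

3.00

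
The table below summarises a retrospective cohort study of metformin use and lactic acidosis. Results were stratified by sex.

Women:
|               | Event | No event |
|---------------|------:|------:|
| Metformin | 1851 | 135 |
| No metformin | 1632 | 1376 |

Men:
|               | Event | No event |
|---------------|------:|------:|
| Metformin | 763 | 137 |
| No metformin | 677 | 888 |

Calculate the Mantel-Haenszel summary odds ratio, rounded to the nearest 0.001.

9.602

OR_MH = Σ(aᵢdᵢ/nᵢ) / Σ(bᵢcᵢ/nᵢ), where nᵢ is the stratum total.
Stratum 1 (Women): n = 4994; a·d/n = 1851·1376/4994 = 510.0072; b·c/n = 135·1632/4994 = 44.1169
Stratum 2 (Men): n = 2465; a·d/n = 763·888/2465 = 274.8657; b·c/n = 137·677/2465 = 37.6264
OR_MH = (510.0072 + 274.8657) / (44.1169 + 37.6264) = 784.8729 / 81.7433 = 9.60168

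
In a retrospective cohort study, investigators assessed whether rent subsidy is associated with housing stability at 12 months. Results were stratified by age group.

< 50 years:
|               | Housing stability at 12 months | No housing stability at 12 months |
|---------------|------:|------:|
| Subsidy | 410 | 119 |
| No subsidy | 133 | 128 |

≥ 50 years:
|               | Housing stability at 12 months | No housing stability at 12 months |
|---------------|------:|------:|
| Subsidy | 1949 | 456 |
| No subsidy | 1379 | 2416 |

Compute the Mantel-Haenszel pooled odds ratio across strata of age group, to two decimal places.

6.80

OR_MH = Σ(aᵢdᵢ/nᵢ) / Σ(bᵢcᵢ/nᵢ), where nᵢ is the stratum total.
Stratum 1 (< 50 years): n = 790; a·d/n = 410·128/790 = 66.4304; b·c/n = 119·133/790 = 20.0342
Stratum 2 (≥ 50 years): n = 6200; a·d/n = 1949·2416/6200 = 759.4813; b·c/n = 456·1379/6200 = 101.4232
OR_MH = (66.4304 + 759.4813) / (20.0342 + 101.4232) = 825.9117 / 121.4574 = 6.80001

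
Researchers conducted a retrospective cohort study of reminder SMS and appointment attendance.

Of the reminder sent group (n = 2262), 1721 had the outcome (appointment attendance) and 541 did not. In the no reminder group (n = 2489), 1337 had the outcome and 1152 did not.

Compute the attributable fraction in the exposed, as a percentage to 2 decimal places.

From the description: a = 1721, b = 541, c = 1337, d = 1152.
Risk in exposed = 1721/2262 = 0.76083; risk in unexposed = 1337/2489 = 0.53716.
RR = 0.76083/0.53716 = 1.41639
AR% = (RR − 1)/RR × 100 = (1.41639 − 1)/1.41639 × 100 = 29.3978%

29.40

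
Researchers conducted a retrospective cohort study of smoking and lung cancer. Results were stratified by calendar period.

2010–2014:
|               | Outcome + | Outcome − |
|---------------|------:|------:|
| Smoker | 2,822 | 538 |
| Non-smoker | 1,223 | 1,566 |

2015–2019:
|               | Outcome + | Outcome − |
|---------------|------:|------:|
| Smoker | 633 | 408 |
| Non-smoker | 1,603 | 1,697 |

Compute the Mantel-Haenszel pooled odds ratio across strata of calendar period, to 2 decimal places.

3.75

OR_MH = Σ(aᵢdᵢ/nᵢ) / Σ(bᵢcᵢ/nᵢ), where nᵢ is the stratum total.
Stratum 1 (2010–2014): n = 6149; a·d/n = 2822·1566/6149 = 718.6944; b·c/n = 538·1223/6149 = 107.0050
Stratum 2 (2015–2019): n = 4341; a·d/n = 633·1697/4341 = 247.4547; b·c/n = 408·1603/4341 = 150.6621
OR_MH = (718.6944 + 247.4547) / (107.0050 + 150.6621) = 966.1492 / 257.6671 = 3.74960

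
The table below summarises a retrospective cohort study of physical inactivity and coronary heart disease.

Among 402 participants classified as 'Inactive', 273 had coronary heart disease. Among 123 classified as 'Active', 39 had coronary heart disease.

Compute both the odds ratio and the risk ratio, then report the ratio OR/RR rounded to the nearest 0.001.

From the description: a = 273, b = 129, c = 39, d = 84.
OR = (273·84)/(129·39) = 22932/5031 = 4.55814
Risk in exposed = 273/402 = 0.67910; risk in unexposed = 39/123 = 0.31707; RR = 2.14179
OR/RR = 4.55814 / 2.14179 = 2.12819
The outcome is not rare, so the OR lies further from 1 than the RR.

2.128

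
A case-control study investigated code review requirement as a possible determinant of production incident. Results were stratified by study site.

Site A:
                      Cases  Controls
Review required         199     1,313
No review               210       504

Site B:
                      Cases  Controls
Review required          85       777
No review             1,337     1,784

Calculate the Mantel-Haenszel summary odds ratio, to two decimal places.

0.22

OR_MH = Σ(aᵢdᵢ/nᵢ) / Σ(bᵢcᵢ/nᵢ), where nᵢ is the stratum total.
Stratum 1 (Site A): n = 2226; a·d/n = 199·504/2226 = 45.0566; b·c/n = 1313·210/2226 = 123.8679
Stratum 2 (Site B): n = 3983; a·d/n = 85·1784/3983 = 38.0718; b·c/n = 777·1337/3983 = 260.8207
OR_MH = (45.0566 + 38.0718) / (123.8679 + 260.8207) = 83.1284 / 384.6887 = 0.21609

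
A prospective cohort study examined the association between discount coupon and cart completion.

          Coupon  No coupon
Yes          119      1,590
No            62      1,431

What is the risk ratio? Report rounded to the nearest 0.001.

Reading the table with exposure as columns: a = 119 (Coupon, case), b = 62 (Coupon, non-case), c = 1590 (No coupon, case), d = 1431.
Risk in exposed = 119/181 = 0.65746; risk in unexposed = 1590/3021 = 0.52632.
RR = 0.65746 / 0.52632 = 1.24917
The risk among the exposed is 1.25 times that among the unexposed.

1.249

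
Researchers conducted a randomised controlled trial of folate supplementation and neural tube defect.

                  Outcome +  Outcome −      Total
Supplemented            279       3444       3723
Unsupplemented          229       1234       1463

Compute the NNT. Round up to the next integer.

Risk in treated group = 279/3723 = 0.07494; risk in control = 229/1463 = 0.15653.
Absolute risk reduction = 0.15653 − 0.07494 = 0.08159
NNT = 1 / ARR = 1 / 0.08159 = 12.257 → round up → 13

13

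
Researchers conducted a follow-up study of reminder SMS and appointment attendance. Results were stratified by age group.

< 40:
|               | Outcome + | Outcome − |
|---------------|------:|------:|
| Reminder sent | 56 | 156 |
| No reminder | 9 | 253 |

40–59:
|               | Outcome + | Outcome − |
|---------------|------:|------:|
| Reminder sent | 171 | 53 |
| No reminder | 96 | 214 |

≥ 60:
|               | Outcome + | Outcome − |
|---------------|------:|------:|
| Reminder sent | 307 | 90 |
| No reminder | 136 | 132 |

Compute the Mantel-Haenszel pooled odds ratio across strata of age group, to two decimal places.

5.16

OR_MH = Σ(aᵢdᵢ/nᵢ) / Σ(bᵢcᵢ/nᵢ), where nᵢ is the stratum total.
Stratum 1 (< 40): n = 474; a·d/n = 56·253/474 = 29.8903; b·c/n = 156·9/474 = 2.9620
Stratum 2 (40–59): n = 534; a·d/n = 171·214/534 = 68.5281; b·c/n = 53·96/534 = 9.5281
Stratum 3 (≥ 60): n = 665; a·d/n = 307·132/665 = 60.9383; b·c/n = 90·136/665 = 18.4060
OR_MH = (29.8903 + 68.5281 + 60.9383) / (2.9620 + 9.5281 + 18.4060) = 159.3567 / 30.8961 = 5.15782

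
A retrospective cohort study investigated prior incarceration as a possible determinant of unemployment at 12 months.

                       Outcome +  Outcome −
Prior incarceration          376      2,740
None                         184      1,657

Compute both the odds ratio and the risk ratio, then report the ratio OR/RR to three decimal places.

Cells: a = 376, b = 2740, c = 184, d = 1657.
OR = (376·1657)/(2740·184) = 623032/504160 = 1.23578
Risk in exposed = 376/3116 = 0.12067; risk in unexposed = 184/1841 = 0.09995; RR = 1.20733
OR/RR = 1.23578 / 1.20733 = 1.02357
The outcome is not rare, so the OR lies further from 1 than the RR.

1.024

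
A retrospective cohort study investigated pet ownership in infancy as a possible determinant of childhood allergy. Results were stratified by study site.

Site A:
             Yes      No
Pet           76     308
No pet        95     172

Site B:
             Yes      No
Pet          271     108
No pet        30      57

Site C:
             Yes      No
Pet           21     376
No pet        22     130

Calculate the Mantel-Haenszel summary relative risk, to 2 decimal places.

RR_MH = Σ(aᵢ·n₀ᵢ/nᵢ) / Σ(cᵢ·n₁ᵢ/nᵢ), with n₁ᵢ = aᵢ+bᵢ (exposed), n₀ᵢ = cᵢ+dᵢ (unexposed), nᵢ = n₁ᵢ+n₀ᵢ.
Stratum 1 (Site A): n₁ = 384, n₀ = 267, n = 651; a·n₀/n = 76·267/651 = 31.1705; c·n₁/n = 95·384/651 = 56.0369
Stratum 2 (Site B): n₁ = 379, n₀ = 87, n = 466; a·n₀/n = 271·87/466 = 50.5944; c·n₁/n = 30·379/466 = 24.3991
Stratum 3 (Site C): n₁ = 397, n₀ = 152, n = 549; a·n₀/n = 21·152/549 = 5.8142; c·n₁/n = 22·397/549 = 15.9089
RR_MH = (31.1705 + 50.5944 + 5.8142) / (56.0369 + 24.3991 + 15.9089) = 87.5791 / 96.3449 = 0.90902

0.91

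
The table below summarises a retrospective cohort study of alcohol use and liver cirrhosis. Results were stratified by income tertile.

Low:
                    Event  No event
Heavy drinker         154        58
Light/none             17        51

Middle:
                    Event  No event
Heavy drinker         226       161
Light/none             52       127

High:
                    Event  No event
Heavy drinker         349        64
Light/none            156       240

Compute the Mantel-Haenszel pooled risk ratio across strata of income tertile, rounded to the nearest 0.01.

RR_MH = Σ(aᵢ·n₀ᵢ/nᵢ) / Σ(cᵢ·n₁ᵢ/nᵢ), with n₁ᵢ = aᵢ+bᵢ (exposed), n₀ᵢ = cᵢ+dᵢ (unexposed), nᵢ = n₁ᵢ+n₀ᵢ.
Stratum 1 (Low): n₁ = 212, n₀ = 68, n = 280; a·n₀/n = 154·68/280 = 37.4000; c·n₁/n = 17·212/280 = 12.8714
Stratum 2 (Middle): n₁ = 387, n₀ = 179, n = 566; a·n₀/n = 226·179/566 = 71.4735; c·n₁/n = 52·387/566 = 35.5548
Stratum 3 (High): n₁ = 413, n₀ = 396, n = 809; a·n₀/n = 349·396/809 = 170.8331; c·n₁/n = 156·413/809 = 79.6391
RR_MH = (37.4000 + 71.4735 + 170.8331) / (12.8714 + 35.5548 + 79.6391) = 279.7066 / 128.0653 = 2.18409

2.18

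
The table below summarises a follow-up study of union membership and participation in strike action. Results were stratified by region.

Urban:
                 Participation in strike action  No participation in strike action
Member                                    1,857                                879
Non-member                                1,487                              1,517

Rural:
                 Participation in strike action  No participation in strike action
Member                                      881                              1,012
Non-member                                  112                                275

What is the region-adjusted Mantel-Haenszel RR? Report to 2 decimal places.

1.40

RR_MH = Σ(aᵢ·n₀ᵢ/nᵢ) / Σ(cᵢ·n₁ᵢ/nᵢ), with n₁ᵢ = aᵢ+bᵢ (exposed), n₀ᵢ = cᵢ+dᵢ (unexposed), nᵢ = n₁ᵢ+n₀ᵢ.
Stratum 1 (Urban): n₁ = 2736, n₀ = 3004, n = 5740; a·n₀/n = 1857·3004/5740 = 971.8516; c·n₁/n = 1487·2736/5740 = 708.7861
Stratum 2 (Rural): n₁ = 1893, n₀ = 387, n = 2280; a·n₀/n = 881·387/2280 = 149.5382; c·n₁/n = 112·1893/2280 = 92.9895
RR_MH = (971.8516 + 149.5382) / (708.7861 + 92.9895) = 1121.3897 / 801.7755 = 1.39863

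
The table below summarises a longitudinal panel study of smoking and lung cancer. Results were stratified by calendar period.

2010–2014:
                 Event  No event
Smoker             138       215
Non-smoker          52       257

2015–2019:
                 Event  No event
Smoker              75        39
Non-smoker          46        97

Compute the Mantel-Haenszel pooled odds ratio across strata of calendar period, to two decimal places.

3.43

OR_MH = Σ(aᵢdᵢ/nᵢ) / Σ(bᵢcᵢ/nᵢ), where nᵢ is the stratum total.
Stratum 1 (2010–2014): n = 662; a·d/n = 138·257/662 = 53.5740; b·c/n = 215·52/662 = 16.8882
Stratum 2 (2015–2019): n = 257; a·d/n = 75·97/257 = 28.3074; b·c/n = 39·46/257 = 6.9805
OR_MH = (53.5740 + 28.3074) / (16.8882 + 6.9805) = 81.8814 / 23.8688 = 3.43048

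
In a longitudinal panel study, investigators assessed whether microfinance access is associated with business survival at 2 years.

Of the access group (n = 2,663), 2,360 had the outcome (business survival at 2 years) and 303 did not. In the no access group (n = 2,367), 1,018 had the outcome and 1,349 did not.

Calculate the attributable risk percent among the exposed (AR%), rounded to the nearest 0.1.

From the description: a = 2360, b = 303, c = 1018, d = 1349.
Risk in exposed = 2360/2663 = 0.88622; risk in unexposed = 1018/2367 = 0.43008.
RR = 0.88622/0.43008 = 2.06059
AR% = (RR − 1)/RR × 100 = (2.06059 − 1)/2.06059 × 100 = 51.4702%

51.5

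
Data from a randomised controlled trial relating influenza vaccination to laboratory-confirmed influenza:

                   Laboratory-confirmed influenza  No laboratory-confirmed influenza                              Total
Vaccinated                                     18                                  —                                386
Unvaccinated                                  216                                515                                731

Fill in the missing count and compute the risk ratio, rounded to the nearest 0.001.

The missing cell is in the exposed row: 386 − 18 = 368.
So a = 18, b = 368, c = 216, d = 515.
RR = [a/(a+b)] / [c/(c+d)] = (18/386) / (216/731) = 0.04663/0.29549 = 0.15782

0.158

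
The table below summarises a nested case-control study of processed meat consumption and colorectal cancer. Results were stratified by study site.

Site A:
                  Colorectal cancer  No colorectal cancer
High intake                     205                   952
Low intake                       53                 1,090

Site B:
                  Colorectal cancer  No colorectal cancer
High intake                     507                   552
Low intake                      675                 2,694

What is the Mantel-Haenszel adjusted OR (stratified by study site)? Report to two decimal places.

OR_MH = Σ(aᵢdᵢ/nᵢ) / Σ(bᵢcᵢ/nᵢ), where nᵢ is the stratum total.
Stratum 1 (Site A): n = 2300; a·d/n = 205·1090/2300 = 97.1522; b·c/n = 952·53/2300 = 21.9374
Stratum 2 (Site B): n = 4428; a·d/n = 507·2694/4428 = 308.4593; b·c/n = 552·675/4428 = 84.1463
OR_MH = (97.1522 + 308.4593) / (21.9374 + 84.1463) = 405.6115 / 106.0837 = 3.82350

3.82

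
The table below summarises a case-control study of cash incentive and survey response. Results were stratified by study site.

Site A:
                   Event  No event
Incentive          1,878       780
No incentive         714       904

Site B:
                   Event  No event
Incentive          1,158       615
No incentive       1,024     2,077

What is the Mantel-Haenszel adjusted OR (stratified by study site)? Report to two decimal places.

OR_MH = Σ(aᵢdᵢ/nᵢ) / Σ(bᵢcᵢ/nᵢ), where nᵢ is the stratum total.
Stratum 1 (Site A): n = 4276; a·d/n = 1878·904/4276 = 397.0327; b·c/n = 780·714/4276 = 130.2432
Stratum 2 (Site B): n = 4874; a·d/n = 1158·2077/4874 = 493.4686; b·c/n = 615·1024/4874 = 129.2080
OR_MH = (397.0327 + 493.4686) / (130.2432 + 129.2080) = 890.5013 / 259.4513 = 3.43225

3.43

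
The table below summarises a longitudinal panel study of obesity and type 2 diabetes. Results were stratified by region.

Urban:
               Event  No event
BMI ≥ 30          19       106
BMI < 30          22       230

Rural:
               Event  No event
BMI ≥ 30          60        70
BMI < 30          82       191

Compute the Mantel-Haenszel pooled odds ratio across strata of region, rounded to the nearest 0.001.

1.959

OR_MH = Σ(aᵢdᵢ/nᵢ) / Σ(bᵢcᵢ/nᵢ), where nᵢ is the stratum total.
Stratum 1 (Urban): n = 377; a·d/n = 19·230/377 = 11.5915; b·c/n = 106·22/377 = 6.1857
Stratum 2 (Rural): n = 403; a·d/n = 60·191/403 = 28.4367; b·c/n = 70·82/403 = 14.2432
OR_MH = (11.5915 + 28.4367) / (6.1857 + 14.2432) = 40.0282 / 20.4289 = 1.95940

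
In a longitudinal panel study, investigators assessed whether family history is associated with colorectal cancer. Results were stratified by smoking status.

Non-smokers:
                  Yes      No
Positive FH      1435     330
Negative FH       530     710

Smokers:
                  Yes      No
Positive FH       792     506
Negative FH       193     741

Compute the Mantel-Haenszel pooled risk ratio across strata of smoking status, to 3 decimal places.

2.181

RR_MH = Σ(aᵢ·n₀ᵢ/nᵢ) / Σ(cᵢ·n₁ᵢ/nᵢ), with n₁ᵢ = aᵢ+bᵢ (exposed), n₀ᵢ = cᵢ+dᵢ (unexposed), nᵢ = n₁ᵢ+n₀ᵢ.
Stratum 1 (Non-smokers): n₁ = 1765, n₀ = 1240, n = 3005; a·n₀/n = 1435·1240/3005 = 592.1464; c·n₁/n = 530·1765/3005 = 311.2978
Stratum 2 (Smokers): n₁ = 1298, n₀ = 934, n = 2232; a·n₀/n = 792·934/2232 = 331.4194; c·n₁/n = 193·1298/2232 = 112.2375
RR_MH = (592.1464 + 331.4194) / (311.2978 + 112.2375) = 923.5658 / 423.5353 = 2.18061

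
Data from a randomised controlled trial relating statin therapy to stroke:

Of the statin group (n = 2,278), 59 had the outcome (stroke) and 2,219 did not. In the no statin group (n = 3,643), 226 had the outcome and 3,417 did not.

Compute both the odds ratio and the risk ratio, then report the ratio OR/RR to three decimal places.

0.963

From the description: a = 59, b = 2219, c = 226, d = 3417.
OR = (59·3417)/(2219·226) = 201603/501494 = 0.40200
Risk in exposed = 59/2278 = 0.02590; risk in unexposed = 226/3643 = 0.06204; RR = 0.41749
OR/RR = 0.40200 / 0.41749 = 0.96290
The outcome is rare in both groups, so OR ≈ RR (ratio near 1).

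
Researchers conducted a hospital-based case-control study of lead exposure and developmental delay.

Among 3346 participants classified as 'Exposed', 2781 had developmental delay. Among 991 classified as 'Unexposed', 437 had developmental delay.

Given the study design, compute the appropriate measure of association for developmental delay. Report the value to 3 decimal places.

From the description: a = 2781, b = 565, c = 437, d = 554.
This is a hospital-based case-control study: participants were sampled on outcome status, so risks in the source population cannot be estimated directly — relative risk is not valid here. The odds ratio is the appropriate measure.
OR = (a·d)/(b·c) = (2781 × 554) / (565 × 437) = 1540674 / 246905 = 6.23995

6.240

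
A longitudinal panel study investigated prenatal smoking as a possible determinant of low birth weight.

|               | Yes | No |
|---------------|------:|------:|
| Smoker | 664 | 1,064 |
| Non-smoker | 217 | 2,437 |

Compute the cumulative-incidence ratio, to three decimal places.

Cells: a = 664, b = 1064, c = 217, d = 2437.
Risk in exposed = 664/1728 = 0.38426; risk in unexposed = 217/2654 = 0.08176.
RR = 0.38426 / 0.08176 = 4.69965
The risk among the exposed is 4.70 times that among the unexposed.

4.700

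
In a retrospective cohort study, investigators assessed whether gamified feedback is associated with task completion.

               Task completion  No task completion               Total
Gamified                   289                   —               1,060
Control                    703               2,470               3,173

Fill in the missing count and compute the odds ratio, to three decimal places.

1.317

The missing cell is in the exposed row: 1060 − 289 = 771.
So a = 289, b = 771, c = 703, d = 2470.
OR = (a·d)/(b·c) = (289 × 2470) / (771 × 703) = 713830 / 542013 = 1.31700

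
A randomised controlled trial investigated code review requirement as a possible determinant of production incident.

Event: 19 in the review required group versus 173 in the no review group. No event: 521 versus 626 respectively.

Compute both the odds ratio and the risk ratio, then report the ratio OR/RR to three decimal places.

From the description: a = 19, b = 521, c = 173, d = 626.
OR = (19·626)/(521·173) = 11894/90133 = 0.13196
Risk in exposed = 19/540 = 0.03519; risk in unexposed = 173/799 = 0.21652; RR = 0.16250
OR/RR = 0.13196 / 0.16250 = 0.81205
The outcome is not rare, so the OR lies further from 1 than the RR.

0.812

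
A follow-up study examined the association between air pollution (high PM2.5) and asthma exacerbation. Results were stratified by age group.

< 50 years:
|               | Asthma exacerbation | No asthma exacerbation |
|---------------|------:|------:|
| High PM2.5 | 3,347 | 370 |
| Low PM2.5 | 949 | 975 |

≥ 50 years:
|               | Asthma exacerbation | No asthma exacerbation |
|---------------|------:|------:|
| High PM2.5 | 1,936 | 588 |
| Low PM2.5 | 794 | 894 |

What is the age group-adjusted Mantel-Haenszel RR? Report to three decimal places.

RR_MH = Σ(aᵢ·n₀ᵢ/nᵢ) / Σ(cᵢ·n₁ᵢ/nᵢ), with n₁ᵢ = aᵢ+bᵢ (exposed), n₀ᵢ = cᵢ+dᵢ (unexposed), nᵢ = n₁ᵢ+n₀ᵢ.
Stratum 1 (< 50 years): n₁ = 3717, n₀ = 1924, n = 5641; a·n₀/n = 3347·1924/5641 = 1141.5756; c·n₁/n = 949·3717/5641 = 625.3205
Stratum 2 (≥ 50 years): n₁ = 2524, n₀ = 1688, n = 4212; a·n₀/n = 1936·1688/4212 = 775.8708; c·n₁/n = 794·2524/4212 = 475.7968
RR_MH = (1141.5756 + 775.8708) / (625.3205 + 475.7968) = 1917.4465 / 1101.1173 = 1.74136

1.741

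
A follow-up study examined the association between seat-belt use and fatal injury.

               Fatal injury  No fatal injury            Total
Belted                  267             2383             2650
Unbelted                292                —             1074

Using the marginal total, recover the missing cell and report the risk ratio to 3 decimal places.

The missing cell is in the unexposed row: 1074 − 292 = 782.
So a = 267, b = 2383, c = 292, d = 782.
RR = [a/(a+b)] / [c/(c+d)] = (267/2650) / (292/1074) = 0.10075/0.27188 = 0.37058

0.371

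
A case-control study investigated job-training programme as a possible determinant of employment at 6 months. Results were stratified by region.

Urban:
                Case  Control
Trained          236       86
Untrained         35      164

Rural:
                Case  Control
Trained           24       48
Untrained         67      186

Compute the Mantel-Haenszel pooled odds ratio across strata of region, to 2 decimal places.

5.62

OR_MH = Σ(aᵢdᵢ/nᵢ) / Σ(bᵢcᵢ/nᵢ), where nᵢ is the stratum total.
Stratum 1 (Urban): n = 521; a·d/n = 236·164/521 = 74.2879; b·c/n = 86·35/521 = 5.7774
Stratum 2 (Rural): n = 325; a·d/n = 24·186/325 = 13.7354; b·c/n = 48·67/325 = 9.8954
OR_MH = (74.2879 + 13.7354) / (5.7774 + 9.8954) = 88.0233 / 15.6727 = 5.61633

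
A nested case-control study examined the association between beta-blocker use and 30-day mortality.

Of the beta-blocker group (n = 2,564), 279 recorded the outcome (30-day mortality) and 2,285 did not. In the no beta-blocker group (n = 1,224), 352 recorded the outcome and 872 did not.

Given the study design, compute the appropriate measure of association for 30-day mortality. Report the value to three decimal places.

From the description: a = 279, b = 2285, c = 352, d = 872.
This is a nested case-control study: participants were sampled on outcome status, so risks in the source population cannot be estimated directly — relative risk is not valid here. The odds ratio is the appropriate measure.
OR = (a·d)/(b·c) = (279 × 872) / (2285 × 352) = 243288 / 804320 = 0.30248

0.302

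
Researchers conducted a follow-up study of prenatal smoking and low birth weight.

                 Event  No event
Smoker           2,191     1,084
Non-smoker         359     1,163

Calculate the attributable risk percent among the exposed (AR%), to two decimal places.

64.74

Cells: a = 2191, b = 1084, c = 359, d = 1163.
Risk in exposed = 2191/3275 = 0.66901; risk in unexposed = 359/1522 = 0.23587.
RR = 0.66901/0.23587 = 2.83629
AR% = (RR − 1)/RR × 100 = (2.83629 − 1)/2.83629 × 100 = 64.7427%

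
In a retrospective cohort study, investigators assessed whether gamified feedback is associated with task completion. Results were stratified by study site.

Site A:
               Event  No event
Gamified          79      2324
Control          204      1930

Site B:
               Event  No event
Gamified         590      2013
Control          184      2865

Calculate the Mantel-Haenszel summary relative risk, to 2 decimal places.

RR_MH = Σ(aᵢ·n₀ᵢ/nᵢ) / Σ(cᵢ·n₁ᵢ/nᵢ), with n₁ᵢ = aᵢ+bᵢ (exposed), n₀ᵢ = cᵢ+dᵢ (unexposed), nᵢ = n₁ᵢ+n₀ᵢ.
Stratum 1 (Site A): n₁ = 2403, n₀ = 2134, n = 4537; a·n₀/n = 79·2134/4537 = 37.1580; c·n₁/n = 204·2403/4537 = 108.0476
Stratum 2 (Site B): n₁ = 2603, n₀ = 3049, n = 5652; a·n₀/n = 590·3049/5652 = 318.2785; c·n₁/n = 184·2603/5652 = 84.7403
RR_MH = (37.1580 + 318.2785) / (108.0476 + 84.7403) = 355.4365 / 192.7879 = 1.84367

1.84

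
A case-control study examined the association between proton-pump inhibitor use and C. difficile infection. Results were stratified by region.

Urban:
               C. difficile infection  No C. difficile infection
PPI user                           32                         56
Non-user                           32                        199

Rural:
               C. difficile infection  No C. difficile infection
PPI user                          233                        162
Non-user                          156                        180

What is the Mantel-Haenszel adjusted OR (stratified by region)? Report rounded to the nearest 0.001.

OR_MH = Σ(aᵢdᵢ/nᵢ) / Σ(bᵢcᵢ/nᵢ), where nᵢ is the stratum total.
Stratum 1 (Urban): n = 319; a·d/n = 32·199/319 = 19.9624; b·c/n = 56·32/319 = 5.6176
Stratum 2 (Rural): n = 731; a·d/n = 233·180/731 = 57.3735; b·c/n = 162·156/731 = 34.5718
OR_MH = (19.9624 + 57.3735) / (5.6176 + 34.5718) = 77.3358 / 40.1894 = 1.92429

1.924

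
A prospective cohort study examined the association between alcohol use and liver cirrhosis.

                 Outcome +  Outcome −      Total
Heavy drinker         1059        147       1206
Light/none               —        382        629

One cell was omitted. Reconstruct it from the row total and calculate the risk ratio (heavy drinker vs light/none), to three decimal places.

2.236

The missing cell is in the unexposed row: 629 − 382 = 247.
So a = 1059, b = 147, c = 247, d = 382.
RR = [a/(a+b)] / [c/(c+d)] = (1059/1206) / (247/629) = 0.87811/0.39269 = 2.23616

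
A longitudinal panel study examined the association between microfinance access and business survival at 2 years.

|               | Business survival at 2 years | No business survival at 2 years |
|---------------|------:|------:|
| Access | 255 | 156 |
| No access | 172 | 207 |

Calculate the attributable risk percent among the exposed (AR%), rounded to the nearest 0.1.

Cells: a = 255, b = 156, c = 172, d = 207.
Risk in exposed = 255/411 = 0.62044; risk in unexposed = 172/379 = 0.45383.
RR = 0.62044/0.45383 = 1.36713
AR% = (RR − 1)/RR × 100 = (1.36713 − 1)/1.36713 × 100 = 26.8540%

26.9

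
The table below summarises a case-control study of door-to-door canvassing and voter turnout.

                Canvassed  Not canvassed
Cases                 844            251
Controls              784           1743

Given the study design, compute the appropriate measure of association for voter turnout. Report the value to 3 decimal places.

7.476

Reading the table with exposure as columns: a = 844 (Canvassed, case), b = 784 (Canvassed, non-case), c = 251 (Not canvassed, case), d = 1743.
This is a case-control study: participants were sampled on outcome status, so risks in the source population cannot be estimated directly — relative risk is not valid here. The odds ratio is the appropriate measure.
OR = (a·d)/(b·c) = (844 × 1743) / (784 × 251) = 1471092 / 196784 = 7.47567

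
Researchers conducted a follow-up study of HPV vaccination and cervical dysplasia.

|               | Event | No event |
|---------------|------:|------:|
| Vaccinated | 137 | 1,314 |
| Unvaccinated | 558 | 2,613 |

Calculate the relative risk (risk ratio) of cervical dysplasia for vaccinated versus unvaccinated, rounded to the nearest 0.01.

Cells: a = 137, b = 1314, c = 558, d = 2613.
Risk in exposed = 137/1451 = 0.09442; risk in unexposed = 558/3171 = 0.17597.
RR = 0.09442 / 0.17597 = 0.53656
The risk is 46% lower among the exposed than among the unexposed.

0.54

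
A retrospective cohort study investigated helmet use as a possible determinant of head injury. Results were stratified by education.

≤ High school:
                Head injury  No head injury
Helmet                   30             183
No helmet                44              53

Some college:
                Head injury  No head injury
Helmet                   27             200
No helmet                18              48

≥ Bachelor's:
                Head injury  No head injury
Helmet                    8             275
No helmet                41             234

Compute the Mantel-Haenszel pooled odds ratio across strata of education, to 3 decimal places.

OR_MH = Σ(aᵢdᵢ/nᵢ) / Σ(bᵢcᵢ/nᵢ), where nᵢ is the stratum total.
Stratum 1 (≤ High school): n = 310; a·d/n = 30·53/310 = 5.1290; b·c/n = 183·44/310 = 25.9742
Stratum 2 (Some college): n = 293; a·d/n = 27·48/293 = 4.4232; b·c/n = 200·18/293 = 12.2867
Stratum 3 (≥ Bachelor's): n = 558; a·d/n = 8·234/558 = 3.3548; b·c/n = 275·41/558 = 20.2061
OR_MH = (5.1290 + 4.4232 + 3.3548) / (25.9742 + 12.2867 + 20.2061) = 12.9071 / 58.4670 = 0.22076

0.221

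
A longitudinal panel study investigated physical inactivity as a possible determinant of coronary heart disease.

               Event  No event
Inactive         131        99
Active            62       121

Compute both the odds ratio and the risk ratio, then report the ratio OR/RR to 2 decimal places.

1.54

Cells: a = 131, b = 99, c = 62, d = 121.
OR = (131·121)/(99·62) = 15851/6138 = 2.58244
Risk in exposed = 131/230 = 0.56957; risk in unexposed = 62/183 = 0.33880; RR = 1.68114
OR/RR = 2.58244 / 1.68114 = 1.53613
The outcome is not rare, so the OR lies further from 1 than the RR.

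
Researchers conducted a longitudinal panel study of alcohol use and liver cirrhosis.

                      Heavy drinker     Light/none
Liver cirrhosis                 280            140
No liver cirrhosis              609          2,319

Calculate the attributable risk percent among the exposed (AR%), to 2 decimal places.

81.92

Reading the table with exposure as columns: a = 280 (Heavy drinker, case), b = 609 (Heavy drinker, non-case), c = 140 (Light/none, case), d = 2319.
Risk in exposed = 280/889 = 0.31496; risk in unexposed = 140/2459 = 0.05693.
RR = 0.31496/0.05693 = 5.53206
AR% = (RR − 1)/RR × 100 = (5.53206 − 1)/5.53206 × 100 = 81.9235%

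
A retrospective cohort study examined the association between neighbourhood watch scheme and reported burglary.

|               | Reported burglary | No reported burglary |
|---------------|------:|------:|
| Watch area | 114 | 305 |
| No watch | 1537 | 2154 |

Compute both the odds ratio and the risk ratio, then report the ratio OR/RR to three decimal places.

0.802

Cells: a = 114, b = 305, c = 1537, d = 2154.
OR = (114·2154)/(305·1537) = 245556/468785 = 0.52381
Risk in exposed = 114/419 = 0.27208; risk in unexposed = 1537/3691 = 0.41642; RR = 0.65337
OR/RR = 0.52381 / 0.65337 = 0.80171
The outcome is not rare, so the OR lies further from 1 than the RR.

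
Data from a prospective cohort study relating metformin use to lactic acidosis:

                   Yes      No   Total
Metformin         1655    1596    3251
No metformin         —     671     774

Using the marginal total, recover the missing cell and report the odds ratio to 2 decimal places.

The missing cell is in the unexposed row: 774 − 671 = 103.
So a = 1655, b = 1596, c = 103, d = 671.
OR = (a·d)/(b·c) = (1655 × 671) / (1596 × 103) = 1110505 / 164388 = 6.75539

6.76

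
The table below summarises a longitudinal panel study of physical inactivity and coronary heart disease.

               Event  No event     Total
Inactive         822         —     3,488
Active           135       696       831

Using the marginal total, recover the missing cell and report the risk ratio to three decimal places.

1.451

The missing cell is in the exposed row: 3488 − 822 = 2666.
So a = 822, b = 2666, c = 135, d = 696.
RR = [a/(a+b)] / [c/(c+d)] = (822/3488) / (135/831) = 0.23567/0.16245 = 1.45065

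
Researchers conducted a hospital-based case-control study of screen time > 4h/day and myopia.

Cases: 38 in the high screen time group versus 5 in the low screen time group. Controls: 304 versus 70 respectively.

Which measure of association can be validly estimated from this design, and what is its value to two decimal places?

1.75

From the description: a = 38, b = 304, c = 5, d = 70.
This is a hospital-based case-control study: participants were sampled on outcome status, so risks in the source population cannot be estimated directly — relative risk is not valid here. The odds ratio is the appropriate measure.
OR = (a·d)/(b·c) = (38 × 70) / (304 × 5) = 2660 / 1520 = 1.75000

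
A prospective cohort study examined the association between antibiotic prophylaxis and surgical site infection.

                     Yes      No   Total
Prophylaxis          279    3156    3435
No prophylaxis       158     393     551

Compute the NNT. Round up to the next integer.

5

Risk in treated group = 279/3435 = 0.08122; risk in control = 158/551 = 0.28675.
Absolute risk reduction = 0.28675 − 0.08122 = 0.20553
NNT = 1 / ARR = 1 / 0.20553 = 4.866 → round up → 5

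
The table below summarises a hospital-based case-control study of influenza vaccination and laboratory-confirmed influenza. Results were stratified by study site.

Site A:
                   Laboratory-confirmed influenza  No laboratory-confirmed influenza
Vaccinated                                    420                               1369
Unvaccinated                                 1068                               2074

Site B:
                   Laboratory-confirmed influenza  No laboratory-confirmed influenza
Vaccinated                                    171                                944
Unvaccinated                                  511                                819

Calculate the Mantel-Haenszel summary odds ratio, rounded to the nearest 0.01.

OR_MH = Σ(aᵢdᵢ/nᵢ) / Σ(bᵢcᵢ/nᵢ), where nᵢ is the stratum total.
Stratum 1 (Site A): n = 4931; a·d/n = 420·2074/4931 = 176.6538; b·c/n = 1369·1068/4931 = 296.5102
Stratum 2 (Site B): n = 2445; a·d/n = 171·819/2445 = 57.2798; b·c/n = 944·511/2445 = 197.2941
OR_MH = (176.6538 + 57.2798) / (296.5102 + 197.2941) = 233.9336 / 493.8043 = 0.47374

0.47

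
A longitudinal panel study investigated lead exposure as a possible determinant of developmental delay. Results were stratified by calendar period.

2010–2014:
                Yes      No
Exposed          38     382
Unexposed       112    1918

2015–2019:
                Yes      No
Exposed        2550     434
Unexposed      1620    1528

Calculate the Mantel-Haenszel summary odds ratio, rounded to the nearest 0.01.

OR_MH = Σ(aᵢdᵢ/nᵢ) / Σ(bᵢcᵢ/nᵢ), where nᵢ is the stratum total.
Stratum 1 (2010–2014): n = 2450; a·d/n = 38·1918/2450 = 29.7486; b·c/n = 382·112/2450 = 17.4629
Stratum 2 (2015–2019): n = 6132; a·d/n = 2550·1528/6132 = 635.4207; b·c/n = 434·1620/6132 = 114.6575
OR_MH = (29.7486 + 635.4207) / (17.4629 + 114.6575) = 665.1693 / 132.1204 = 5.03457

5.03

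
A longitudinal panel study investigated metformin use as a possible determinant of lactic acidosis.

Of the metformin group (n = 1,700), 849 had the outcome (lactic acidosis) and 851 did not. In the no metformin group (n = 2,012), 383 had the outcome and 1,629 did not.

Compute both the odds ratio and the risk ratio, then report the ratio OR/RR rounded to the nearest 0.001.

From the description: a = 849, b = 851, c = 383, d = 1629.
OR = (849·1629)/(851·383) = 1383021/325933 = 4.24327
Risk in exposed = 849/1700 = 0.49941; risk in unexposed = 383/2012 = 0.19036; RR = 2.62354
OR/RR = 4.24327 / 2.62354 = 1.61738
The outcome is not rare, so the OR lies further from 1 than the RR.

1.617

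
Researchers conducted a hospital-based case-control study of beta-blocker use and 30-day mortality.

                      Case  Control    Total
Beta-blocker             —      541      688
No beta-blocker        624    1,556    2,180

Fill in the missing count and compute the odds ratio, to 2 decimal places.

The missing cell is in the exposed row: 688 − 541 = 147.
So a = 147, b = 541, c = 624, d = 1556.
OR = (a·d)/(b·c) = (147 × 1556) / (541 × 624) = 228732 / 337584 = 0.67756

0.68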